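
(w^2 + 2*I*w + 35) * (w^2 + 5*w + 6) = w^4 + 5*w^3 + 2*I*w^3 + 41*w^2 + 10*I*w^2 + 175*w + 12*I*w + 210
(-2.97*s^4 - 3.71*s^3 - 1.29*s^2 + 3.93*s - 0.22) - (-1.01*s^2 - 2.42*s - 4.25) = -2.97*s^4 - 3.71*s^3 - 0.28*s^2 + 6.35*s + 4.03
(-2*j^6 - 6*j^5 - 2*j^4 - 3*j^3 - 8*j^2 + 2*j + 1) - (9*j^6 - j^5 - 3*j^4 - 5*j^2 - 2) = -11*j^6 - 5*j^5 + j^4 - 3*j^3 - 3*j^2 + 2*j + 3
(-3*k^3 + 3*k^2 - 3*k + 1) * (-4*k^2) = 12*k^5 - 12*k^4 + 12*k^3 - 4*k^2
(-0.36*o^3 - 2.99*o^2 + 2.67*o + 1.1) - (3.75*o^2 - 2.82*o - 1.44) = -0.36*o^3 - 6.74*o^2 + 5.49*o + 2.54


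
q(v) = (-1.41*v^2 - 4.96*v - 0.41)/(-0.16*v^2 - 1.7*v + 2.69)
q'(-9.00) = 7.32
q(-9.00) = -13.91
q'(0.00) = -1.94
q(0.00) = -0.15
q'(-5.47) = 1.47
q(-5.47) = -2.15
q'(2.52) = -3.42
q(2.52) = 8.38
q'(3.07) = -1.39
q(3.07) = 7.17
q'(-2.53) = 0.44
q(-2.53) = 0.52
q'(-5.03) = 1.26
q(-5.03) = -1.55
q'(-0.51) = -0.78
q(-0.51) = 0.50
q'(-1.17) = -0.14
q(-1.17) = 0.78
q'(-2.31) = 0.37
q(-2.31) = 0.61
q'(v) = (-2.82*v - 4.96)/(-0.16*v^2 - 1.7*v + 2.69) + (0.32*v + 1.7)*(-1.41*v^2 - 4.96*v - 0.41)/(-0.16*v^2 - 1.7*v + 2.69)^2 = (1.6034*v^2 - 7.717*v - 14.0394)/(0.0256*v^4 + 0.544*v^3 + 2.0292*v^2 - 9.146*v + 7.2361)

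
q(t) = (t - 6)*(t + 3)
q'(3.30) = 3.60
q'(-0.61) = -4.22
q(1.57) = -20.25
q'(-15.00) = -33.00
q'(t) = 2*t - 3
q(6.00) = 0.00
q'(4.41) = 5.82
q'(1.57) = 0.14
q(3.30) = -17.01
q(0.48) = -19.21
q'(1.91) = 0.82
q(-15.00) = 252.00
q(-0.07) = -17.79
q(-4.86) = 20.20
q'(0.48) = -2.04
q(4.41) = -11.78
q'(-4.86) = -12.72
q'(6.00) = 9.00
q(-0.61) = -15.80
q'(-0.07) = -3.14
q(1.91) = -20.08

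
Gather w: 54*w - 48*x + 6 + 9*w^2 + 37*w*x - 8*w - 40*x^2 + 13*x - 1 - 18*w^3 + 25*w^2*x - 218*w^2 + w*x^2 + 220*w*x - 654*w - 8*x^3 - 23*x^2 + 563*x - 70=-18*w^3 + w^2*(25*x - 209) + w*(x^2 + 257*x - 608) - 8*x^3 - 63*x^2 + 528*x - 65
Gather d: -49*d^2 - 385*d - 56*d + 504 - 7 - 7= -49*d^2 - 441*d + 490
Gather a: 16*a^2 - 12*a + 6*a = 16*a^2 - 6*a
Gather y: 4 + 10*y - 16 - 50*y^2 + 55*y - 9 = -50*y^2 + 65*y - 21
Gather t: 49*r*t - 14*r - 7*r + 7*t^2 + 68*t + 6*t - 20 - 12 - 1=-21*r + 7*t^2 + t*(49*r + 74) - 33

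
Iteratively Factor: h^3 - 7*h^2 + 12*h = (h)*(h^2 - 7*h + 12) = h*(h - 3)*(h - 4)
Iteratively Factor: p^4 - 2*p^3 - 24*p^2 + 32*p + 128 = (p - 4)*(p^3 + 2*p^2 - 16*p - 32) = (p - 4)*(p + 2)*(p^2 - 16) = (p - 4)*(p + 2)*(p + 4)*(p - 4)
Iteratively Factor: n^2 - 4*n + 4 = (n - 2)*(n - 2)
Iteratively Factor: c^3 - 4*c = (c - 2)*(c^2 + 2*c) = c*(c - 2)*(c + 2)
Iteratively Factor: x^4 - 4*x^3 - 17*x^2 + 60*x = (x - 3)*(x^3 - x^2 - 20*x) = (x - 5)*(x - 3)*(x^2 + 4*x) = x*(x - 5)*(x - 3)*(x + 4)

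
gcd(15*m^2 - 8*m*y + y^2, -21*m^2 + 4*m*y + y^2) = -3*m + y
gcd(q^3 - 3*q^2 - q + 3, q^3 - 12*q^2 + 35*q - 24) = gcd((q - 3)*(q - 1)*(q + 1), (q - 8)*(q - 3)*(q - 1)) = q^2 - 4*q + 3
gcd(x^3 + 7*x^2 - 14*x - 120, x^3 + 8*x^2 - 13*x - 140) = x^2 + x - 20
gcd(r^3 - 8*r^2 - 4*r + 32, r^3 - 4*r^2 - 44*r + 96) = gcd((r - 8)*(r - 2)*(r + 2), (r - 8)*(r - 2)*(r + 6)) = r^2 - 10*r + 16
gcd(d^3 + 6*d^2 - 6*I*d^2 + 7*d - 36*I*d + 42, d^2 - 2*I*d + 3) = d + I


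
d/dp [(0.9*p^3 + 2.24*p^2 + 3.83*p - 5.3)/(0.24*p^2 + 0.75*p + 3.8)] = (0.216*p^4 + 1.35*p^3 + 11.0208*p^2 + 19.568*p + 18.529)/(0.0576*p^4 + 0.36*p^3 + 2.3865*p^2 + 5.7*p + 14.44)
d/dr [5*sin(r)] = 5*cos(r)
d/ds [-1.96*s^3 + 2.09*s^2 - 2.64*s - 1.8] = -5.88*s^2 + 4.18*s - 2.64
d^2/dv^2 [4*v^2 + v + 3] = 8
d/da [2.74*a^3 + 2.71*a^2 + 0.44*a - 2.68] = 8.22*a^2 + 5.42*a + 0.44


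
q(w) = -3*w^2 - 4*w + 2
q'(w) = -6*w - 4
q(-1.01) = 2.98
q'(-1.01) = 2.06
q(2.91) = -35.04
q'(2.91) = -21.46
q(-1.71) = 0.07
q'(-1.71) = 6.26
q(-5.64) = -70.87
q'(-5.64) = 29.84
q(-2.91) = -11.76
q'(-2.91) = 13.46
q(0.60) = -1.48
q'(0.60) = -7.60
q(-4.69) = -45.23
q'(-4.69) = 24.14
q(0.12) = 1.48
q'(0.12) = -4.72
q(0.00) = 2.00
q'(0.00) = -4.00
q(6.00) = -130.00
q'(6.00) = -40.00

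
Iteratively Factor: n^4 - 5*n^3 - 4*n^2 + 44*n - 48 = (n - 2)*(n^3 - 3*n^2 - 10*n + 24) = (n - 4)*(n - 2)*(n^2 + n - 6) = (n - 4)*(n - 2)^2*(n + 3)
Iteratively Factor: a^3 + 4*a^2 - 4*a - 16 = (a + 2)*(a^2 + 2*a - 8) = (a - 2)*(a + 2)*(a + 4)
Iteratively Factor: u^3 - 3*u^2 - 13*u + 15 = (u - 5)*(u^2 + 2*u - 3) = (u - 5)*(u - 1)*(u + 3)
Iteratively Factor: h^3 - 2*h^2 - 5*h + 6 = (h + 2)*(h^2 - 4*h + 3) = (h - 1)*(h + 2)*(h - 3)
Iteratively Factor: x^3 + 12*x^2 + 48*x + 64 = (x + 4)*(x^2 + 8*x + 16) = (x + 4)^2*(x + 4)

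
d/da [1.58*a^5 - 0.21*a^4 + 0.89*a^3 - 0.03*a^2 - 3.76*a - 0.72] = 7.9*a^4 - 0.84*a^3 + 2.67*a^2 - 0.06*a - 3.76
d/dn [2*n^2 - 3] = 4*n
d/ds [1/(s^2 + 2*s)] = 2*(-s - 1)/(s^2*(s + 2)^2)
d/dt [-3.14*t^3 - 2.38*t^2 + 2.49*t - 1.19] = -9.42*t^2 - 4.76*t + 2.49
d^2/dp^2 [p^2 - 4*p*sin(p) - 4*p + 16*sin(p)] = 4*p*sin(p) - 16*sin(p) - 8*cos(p) + 2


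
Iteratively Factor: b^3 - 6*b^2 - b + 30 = (b - 5)*(b^2 - b - 6) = (b - 5)*(b - 3)*(b + 2)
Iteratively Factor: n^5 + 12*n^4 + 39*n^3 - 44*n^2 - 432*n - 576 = (n + 4)*(n^4 + 8*n^3 + 7*n^2 - 72*n - 144) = (n + 4)^2*(n^3 + 4*n^2 - 9*n - 36) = (n + 4)^3*(n^2 - 9) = (n - 3)*(n + 4)^3*(n + 3)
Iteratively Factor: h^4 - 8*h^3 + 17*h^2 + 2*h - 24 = (h - 4)*(h^3 - 4*h^2 + h + 6) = (h - 4)*(h - 3)*(h^2 - h - 2) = (h - 4)*(h - 3)*(h + 1)*(h - 2)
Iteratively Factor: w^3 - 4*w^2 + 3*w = (w)*(w^2 - 4*w + 3) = w*(w - 1)*(w - 3)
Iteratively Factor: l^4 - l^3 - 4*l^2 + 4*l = (l - 1)*(l^3 - 4*l) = l*(l - 1)*(l^2 - 4) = l*(l - 1)*(l + 2)*(l - 2)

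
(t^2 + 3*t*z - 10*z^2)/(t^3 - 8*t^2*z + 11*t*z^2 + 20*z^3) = (t^2 + 3*t*z - 10*z^2)/(t^3 - 8*t^2*z + 11*t*z^2 + 20*z^3)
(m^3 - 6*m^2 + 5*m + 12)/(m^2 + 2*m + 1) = (m^2 - 7*m + 12)/(m + 1)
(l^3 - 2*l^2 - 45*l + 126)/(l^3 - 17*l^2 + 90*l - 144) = (l + 7)/(l - 8)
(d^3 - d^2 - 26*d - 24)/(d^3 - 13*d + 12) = (d^2 - 5*d - 6)/(d^2 - 4*d + 3)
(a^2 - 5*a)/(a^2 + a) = (a - 5)/(a + 1)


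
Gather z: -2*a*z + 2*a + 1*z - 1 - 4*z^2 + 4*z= 2*a - 4*z^2 + z*(5 - 2*a) - 1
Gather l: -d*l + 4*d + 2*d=-d*l + 6*d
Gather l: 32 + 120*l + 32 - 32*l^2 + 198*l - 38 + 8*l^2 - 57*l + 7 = -24*l^2 + 261*l + 33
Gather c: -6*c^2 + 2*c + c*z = -6*c^2 + c*(z + 2)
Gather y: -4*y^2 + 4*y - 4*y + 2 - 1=1 - 4*y^2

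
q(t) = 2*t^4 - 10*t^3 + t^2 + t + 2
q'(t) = 8*t^3 - 30*t^2 + 2*t + 1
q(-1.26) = 27.37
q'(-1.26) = -65.15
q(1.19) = -8.23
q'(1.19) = -25.62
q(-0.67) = 5.19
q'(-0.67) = -16.21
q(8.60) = 4664.16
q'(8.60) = 2887.85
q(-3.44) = 697.54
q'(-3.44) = -686.55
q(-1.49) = 45.67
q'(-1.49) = -95.05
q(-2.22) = 162.70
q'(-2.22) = -238.82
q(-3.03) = 454.91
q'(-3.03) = -503.03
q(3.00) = -94.00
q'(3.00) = -47.00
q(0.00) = 2.00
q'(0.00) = 1.00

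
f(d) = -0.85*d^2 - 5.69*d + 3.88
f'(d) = -1.7*d - 5.69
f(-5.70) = 8.70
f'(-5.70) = 4.00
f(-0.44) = 6.22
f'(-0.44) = -4.94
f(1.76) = -8.77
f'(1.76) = -8.68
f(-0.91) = 8.35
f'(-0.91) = -4.14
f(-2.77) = 13.12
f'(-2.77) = -0.98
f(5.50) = -53.13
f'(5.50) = -15.04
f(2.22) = -12.94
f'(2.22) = -9.46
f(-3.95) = 13.09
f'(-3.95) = 1.02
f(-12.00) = -50.24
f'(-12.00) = 14.71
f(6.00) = -60.86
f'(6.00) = -15.89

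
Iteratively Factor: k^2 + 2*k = (k + 2)*(k)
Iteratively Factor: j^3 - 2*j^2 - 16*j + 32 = (j - 4)*(j^2 + 2*j - 8) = (j - 4)*(j + 4)*(j - 2)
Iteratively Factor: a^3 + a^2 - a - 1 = (a + 1)*(a^2 - 1) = (a - 1)*(a + 1)*(a + 1)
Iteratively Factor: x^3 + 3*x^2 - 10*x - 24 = (x + 4)*(x^2 - x - 6) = (x - 3)*(x + 4)*(x + 2)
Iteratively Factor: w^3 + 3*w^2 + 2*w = (w + 1)*(w^2 + 2*w) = w*(w + 1)*(w + 2)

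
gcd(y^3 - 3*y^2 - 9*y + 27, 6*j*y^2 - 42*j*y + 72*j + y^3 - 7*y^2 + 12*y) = y - 3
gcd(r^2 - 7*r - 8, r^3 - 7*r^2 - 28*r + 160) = r - 8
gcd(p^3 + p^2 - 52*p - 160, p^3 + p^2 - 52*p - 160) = p^3 + p^2 - 52*p - 160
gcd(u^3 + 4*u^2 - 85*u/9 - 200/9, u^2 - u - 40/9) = u^2 - u - 40/9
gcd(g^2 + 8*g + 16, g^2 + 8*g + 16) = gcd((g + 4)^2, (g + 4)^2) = g^2 + 8*g + 16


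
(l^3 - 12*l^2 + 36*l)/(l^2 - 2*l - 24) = l*(l - 6)/(l + 4)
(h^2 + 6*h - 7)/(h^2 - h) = (h + 7)/h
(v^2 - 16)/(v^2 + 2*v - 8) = (v - 4)/(v - 2)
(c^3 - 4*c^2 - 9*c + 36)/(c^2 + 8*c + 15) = (c^2 - 7*c + 12)/(c + 5)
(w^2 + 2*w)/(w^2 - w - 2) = w*(w + 2)/(w^2 - w - 2)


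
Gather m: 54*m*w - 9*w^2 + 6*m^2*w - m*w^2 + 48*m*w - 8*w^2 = 6*m^2*w + m*(-w^2 + 102*w) - 17*w^2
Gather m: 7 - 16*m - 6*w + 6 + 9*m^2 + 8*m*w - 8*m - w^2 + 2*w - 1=9*m^2 + m*(8*w - 24) - w^2 - 4*w + 12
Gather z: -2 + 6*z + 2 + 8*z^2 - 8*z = 8*z^2 - 2*z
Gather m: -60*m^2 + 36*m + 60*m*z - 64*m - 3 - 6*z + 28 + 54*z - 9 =-60*m^2 + m*(60*z - 28) + 48*z + 16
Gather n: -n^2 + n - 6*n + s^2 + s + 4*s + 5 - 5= -n^2 - 5*n + s^2 + 5*s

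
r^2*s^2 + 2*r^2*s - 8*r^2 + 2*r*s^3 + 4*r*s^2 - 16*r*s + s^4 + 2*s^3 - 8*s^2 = (r + s)^2*(s - 2)*(s + 4)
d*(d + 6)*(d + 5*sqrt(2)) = d^3 + 6*d^2 + 5*sqrt(2)*d^2 + 30*sqrt(2)*d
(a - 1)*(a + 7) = a^2 + 6*a - 7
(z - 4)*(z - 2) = z^2 - 6*z + 8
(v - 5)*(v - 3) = v^2 - 8*v + 15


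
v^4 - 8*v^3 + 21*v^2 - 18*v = v*(v - 3)^2*(v - 2)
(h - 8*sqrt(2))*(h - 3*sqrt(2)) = h^2 - 11*sqrt(2)*h + 48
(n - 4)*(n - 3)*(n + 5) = n^3 - 2*n^2 - 23*n + 60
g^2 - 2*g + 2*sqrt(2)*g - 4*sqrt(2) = (g - 2)*(g + 2*sqrt(2))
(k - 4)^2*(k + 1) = k^3 - 7*k^2 + 8*k + 16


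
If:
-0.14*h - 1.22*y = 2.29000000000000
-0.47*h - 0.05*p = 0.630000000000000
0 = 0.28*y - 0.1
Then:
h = -19.47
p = 170.41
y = 0.36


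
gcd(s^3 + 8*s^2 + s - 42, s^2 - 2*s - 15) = s + 3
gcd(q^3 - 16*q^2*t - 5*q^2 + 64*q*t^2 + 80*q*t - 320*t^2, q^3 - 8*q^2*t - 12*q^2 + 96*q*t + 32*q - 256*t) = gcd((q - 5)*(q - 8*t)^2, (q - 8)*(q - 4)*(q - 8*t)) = q - 8*t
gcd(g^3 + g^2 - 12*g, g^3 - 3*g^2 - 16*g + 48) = g^2 + g - 12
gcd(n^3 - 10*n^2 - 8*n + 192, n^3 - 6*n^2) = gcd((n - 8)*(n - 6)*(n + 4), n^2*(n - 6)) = n - 6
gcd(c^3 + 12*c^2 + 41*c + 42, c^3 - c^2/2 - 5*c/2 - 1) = 1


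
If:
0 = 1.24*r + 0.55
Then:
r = -0.44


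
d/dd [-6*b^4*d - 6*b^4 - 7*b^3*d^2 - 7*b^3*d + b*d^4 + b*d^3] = b*(-6*b^3 - 14*b^2*d - 7*b^2 + 4*d^3 + 3*d^2)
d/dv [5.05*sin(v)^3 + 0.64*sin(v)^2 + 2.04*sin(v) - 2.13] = (15.15*sin(v)^2 + 1.28*sin(v) + 2.04)*cos(v)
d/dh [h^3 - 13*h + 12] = 3*h^2 - 13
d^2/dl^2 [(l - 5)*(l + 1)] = 2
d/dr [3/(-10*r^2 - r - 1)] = 3*(20*r + 1)/(10*r^2 + r + 1)^2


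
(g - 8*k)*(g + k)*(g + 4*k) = g^3 - 3*g^2*k - 36*g*k^2 - 32*k^3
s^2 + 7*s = s*(s + 7)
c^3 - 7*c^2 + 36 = (c - 6)*(c - 3)*(c + 2)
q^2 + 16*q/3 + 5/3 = (q + 1/3)*(q + 5)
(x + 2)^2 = x^2 + 4*x + 4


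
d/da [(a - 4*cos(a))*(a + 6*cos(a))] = -2*a*sin(a) + 2*a + 24*sin(2*a) + 2*cos(a)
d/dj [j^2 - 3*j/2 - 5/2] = 2*j - 3/2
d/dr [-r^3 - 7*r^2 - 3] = r*(-3*r - 14)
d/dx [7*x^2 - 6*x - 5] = 14*x - 6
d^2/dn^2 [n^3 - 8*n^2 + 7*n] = 6*n - 16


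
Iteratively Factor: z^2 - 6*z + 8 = (z - 2)*(z - 4)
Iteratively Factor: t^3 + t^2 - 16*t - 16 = (t + 4)*(t^2 - 3*t - 4) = (t + 1)*(t + 4)*(t - 4)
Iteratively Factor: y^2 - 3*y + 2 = (y - 2)*(y - 1)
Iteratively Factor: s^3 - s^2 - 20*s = (s)*(s^2 - s - 20) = s*(s + 4)*(s - 5)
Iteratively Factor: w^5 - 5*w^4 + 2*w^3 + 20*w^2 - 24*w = (w - 2)*(w^4 - 3*w^3 - 4*w^2 + 12*w) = (w - 3)*(w - 2)*(w^3 - 4*w) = (w - 3)*(w - 2)^2*(w^2 + 2*w) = (w - 3)*(w - 2)^2*(w + 2)*(w)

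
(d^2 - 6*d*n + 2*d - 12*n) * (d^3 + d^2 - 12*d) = d^5 - 6*d^4*n + 3*d^4 - 18*d^3*n - 10*d^3 + 60*d^2*n - 24*d^2 + 144*d*n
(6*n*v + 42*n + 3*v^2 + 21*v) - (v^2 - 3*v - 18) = 6*n*v + 42*n + 2*v^2 + 24*v + 18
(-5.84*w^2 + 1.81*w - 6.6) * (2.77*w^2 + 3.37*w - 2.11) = -16.1768*w^4 - 14.6671*w^3 + 0.140099999999999*w^2 - 26.0611*w + 13.926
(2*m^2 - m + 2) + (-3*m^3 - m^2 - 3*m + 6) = -3*m^3 + m^2 - 4*m + 8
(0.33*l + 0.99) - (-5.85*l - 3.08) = 6.18*l + 4.07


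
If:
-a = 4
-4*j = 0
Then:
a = -4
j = 0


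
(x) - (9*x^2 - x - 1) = -9*x^2 + 2*x + 1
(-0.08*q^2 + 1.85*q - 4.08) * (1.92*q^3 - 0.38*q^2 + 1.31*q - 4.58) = -0.1536*q^5 + 3.5824*q^4 - 8.6414*q^3 + 4.3403*q^2 - 13.8178*q + 18.6864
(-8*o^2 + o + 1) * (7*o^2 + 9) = -56*o^4 + 7*o^3 - 65*o^2 + 9*o + 9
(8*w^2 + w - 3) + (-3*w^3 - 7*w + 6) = -3*w^3 + 8*w^2 - 6*w + 3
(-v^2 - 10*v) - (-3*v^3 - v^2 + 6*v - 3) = 3*v^3 - 16*v + 3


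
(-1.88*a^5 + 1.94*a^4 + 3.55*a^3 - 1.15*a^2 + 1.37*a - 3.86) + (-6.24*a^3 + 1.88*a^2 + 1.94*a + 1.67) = -1.88*a^5 + 1.94*a^4 - 2.69*a^3 + 0.73*a^2 + 3.31*a - 2.19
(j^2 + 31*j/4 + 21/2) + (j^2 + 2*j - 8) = 2*j^2 + 39*j/4 + 5/2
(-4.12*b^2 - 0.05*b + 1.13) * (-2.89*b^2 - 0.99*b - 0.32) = 11.9068*b^4 + 4.2233*b^3 - 1.8978*b^2 - 1.1027*b - 0.3616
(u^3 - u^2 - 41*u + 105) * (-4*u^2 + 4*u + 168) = -4*u^5 + 8*u^4 + 328*u^3 - 752*u^2 - 6468*u + 17640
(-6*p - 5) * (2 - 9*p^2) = 54*p^3 + 45*p^2 - 12*p - 10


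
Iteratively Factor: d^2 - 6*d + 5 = (d - 1)*(d - 5)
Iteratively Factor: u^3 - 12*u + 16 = (u + 4)*(u^2 - 4*u + 4) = (u - 2)*(u + 4)*(u - 2)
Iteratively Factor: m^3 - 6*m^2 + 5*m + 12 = (m - 3)*(m^2 - 3*m - 4) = (m - 3)*(m + 1)*(m - 4)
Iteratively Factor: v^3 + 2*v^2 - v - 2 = (v + 2)*(v^2 - 1) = (v - 1)*(v + 2)*(v + 1)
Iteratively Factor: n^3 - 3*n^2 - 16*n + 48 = (n - 4)*(n^2 + n - 12) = (n - 4)*(n - 3)*(n + 4)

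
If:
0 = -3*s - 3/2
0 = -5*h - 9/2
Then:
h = -9/10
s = -1/2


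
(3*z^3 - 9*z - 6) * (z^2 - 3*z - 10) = 3*z^5 - 9*z^4 - 39*z^3 + 21*z^2 + 108*z + 60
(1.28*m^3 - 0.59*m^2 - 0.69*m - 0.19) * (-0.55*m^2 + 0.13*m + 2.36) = -0.704*m^5 + 0.4909*m^4 + 3.3236*m^3 - 1.3776*m^2 - 1.6531*m - 0.4484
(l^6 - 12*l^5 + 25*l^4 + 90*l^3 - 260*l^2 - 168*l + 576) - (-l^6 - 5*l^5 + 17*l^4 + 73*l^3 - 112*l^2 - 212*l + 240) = 2*l^6 - 7*l^5 + 8*l^4 + 17*l^3 - 148*l^2 + 44*l + 336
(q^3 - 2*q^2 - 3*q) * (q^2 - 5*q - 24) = q^5 - 7*q^4 - 17*q^3 + 63*q^2 + 72*q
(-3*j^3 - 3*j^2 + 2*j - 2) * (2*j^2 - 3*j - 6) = -6*j^5 + 3*j^4 + 31*j^3 + 8*j^2 - 6*j + 12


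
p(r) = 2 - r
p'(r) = -1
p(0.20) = 1.80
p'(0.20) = -1.00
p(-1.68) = 3.68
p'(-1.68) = -1.00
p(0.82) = 1.18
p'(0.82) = -1.00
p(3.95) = -1.95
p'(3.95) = -1.00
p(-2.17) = 4.17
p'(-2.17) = -1.00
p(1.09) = 0.91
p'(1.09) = -1.00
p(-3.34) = 5.34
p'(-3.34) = -1.00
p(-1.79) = 3.79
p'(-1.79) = -1.00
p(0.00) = 2.00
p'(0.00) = -1.00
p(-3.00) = 5.00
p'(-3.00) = -1.00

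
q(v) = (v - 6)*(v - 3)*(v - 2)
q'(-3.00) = 129.00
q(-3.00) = -270.00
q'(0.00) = 36.00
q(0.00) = -36.00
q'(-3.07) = 131.81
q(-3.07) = -279.13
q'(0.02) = 35.56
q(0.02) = -35.28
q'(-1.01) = 61.28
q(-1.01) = -84.61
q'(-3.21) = 137.53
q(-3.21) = -297.98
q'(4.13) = -3.69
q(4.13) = -4.50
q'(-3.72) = 159.36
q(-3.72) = -373.62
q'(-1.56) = 77.62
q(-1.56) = -122.73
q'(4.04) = -3.92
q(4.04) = -4.16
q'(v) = (v - 6)*(v - 3) + (v - 6)*(v - 2) + (v - 3)*(v - 2)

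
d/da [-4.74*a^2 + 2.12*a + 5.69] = 2.12 - 9.48*a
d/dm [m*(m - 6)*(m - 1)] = 3*m^2 - 14*m + 6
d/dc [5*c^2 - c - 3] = 10*c - 1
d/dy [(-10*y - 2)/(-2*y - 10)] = 24/(y + 5)^2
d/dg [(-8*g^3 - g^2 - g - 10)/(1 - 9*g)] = (144*g^3 - 15*g^2 - 2*g - 91)/(81*g^2 - 18*g + 1)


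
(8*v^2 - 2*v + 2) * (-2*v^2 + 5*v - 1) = -16*v^4 + 44*v^3 - 22*v^2 + 12*v - 2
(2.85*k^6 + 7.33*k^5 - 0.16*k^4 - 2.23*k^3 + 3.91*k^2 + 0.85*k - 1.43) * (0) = 0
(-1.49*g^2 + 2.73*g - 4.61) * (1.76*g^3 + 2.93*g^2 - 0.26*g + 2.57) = -2.6224*g^5 + 0.4391*g^4 + 0.272700000000001*g^3 - 18.0464*g^2 + 8.2147*g - 11.8477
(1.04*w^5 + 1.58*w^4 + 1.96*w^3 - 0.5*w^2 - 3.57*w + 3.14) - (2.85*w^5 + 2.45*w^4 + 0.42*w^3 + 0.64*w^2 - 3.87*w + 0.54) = -1.81*w^5 - 0.87*w^4 + 1.54*w^3 - 1.14*w^2 + 0.3*w + 2.6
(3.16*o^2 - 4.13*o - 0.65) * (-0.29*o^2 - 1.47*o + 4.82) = -0.9164*o^4 - 3.4475*o^3 + 21.4908*o^2 - 18.9511*o - 3.133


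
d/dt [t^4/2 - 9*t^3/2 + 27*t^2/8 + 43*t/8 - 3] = 2*t^3 - 27*t^2/2 + 27*t/4 + 43/8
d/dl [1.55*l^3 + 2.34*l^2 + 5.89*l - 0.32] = 4.65*l^2 + 4.68*l + 5.89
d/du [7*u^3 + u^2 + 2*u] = 21*u^2 + 2*u + 2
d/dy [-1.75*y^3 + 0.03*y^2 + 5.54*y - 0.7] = -5.25*y^2 + 0.06*y + 5.54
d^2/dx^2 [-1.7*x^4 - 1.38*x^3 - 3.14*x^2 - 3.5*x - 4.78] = -20.4*x^2 - 8.28*x - 6.28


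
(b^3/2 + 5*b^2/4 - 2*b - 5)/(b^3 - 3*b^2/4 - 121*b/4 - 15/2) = (-2*b^3 - 5*b^2 + 8*b + 20)/(-4*b^3 + 3*b^2 + 121*b + 30)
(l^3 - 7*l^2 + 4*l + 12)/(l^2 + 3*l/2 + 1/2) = 2*(l^2 - 8*l + 12)/(2*l + 1)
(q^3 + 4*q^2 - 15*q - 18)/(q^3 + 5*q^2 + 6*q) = (q^3 + 4*q^2 - 15*q - 18)/(q*(q^2 + 5*q + 6))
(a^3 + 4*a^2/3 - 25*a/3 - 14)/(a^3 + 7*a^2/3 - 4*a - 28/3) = (a - 3)/(a - 2)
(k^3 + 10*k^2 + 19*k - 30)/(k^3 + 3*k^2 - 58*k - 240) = (k - 1)/(k - 8)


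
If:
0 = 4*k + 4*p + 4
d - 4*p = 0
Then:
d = 4*p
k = -p - 1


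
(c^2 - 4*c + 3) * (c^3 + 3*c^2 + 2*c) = c^5 - c^4 - 7*c^3 + c^2 + 6*c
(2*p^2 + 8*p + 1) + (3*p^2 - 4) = 5*p^2 + 8*p - 3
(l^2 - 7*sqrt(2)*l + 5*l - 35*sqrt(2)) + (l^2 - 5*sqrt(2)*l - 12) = 2*l^2 - 12*sqrt(2)*l + 5*l - 35*sqrt(2) - 12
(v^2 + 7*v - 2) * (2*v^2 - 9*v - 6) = 2*v^4 + 5*v^3 - 73*v^2 - 24*v + 12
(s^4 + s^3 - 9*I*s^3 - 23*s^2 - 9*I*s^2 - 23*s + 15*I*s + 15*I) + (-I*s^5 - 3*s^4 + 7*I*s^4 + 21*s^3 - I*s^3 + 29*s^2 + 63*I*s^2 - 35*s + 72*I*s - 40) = -I*s^5 - 2*s^4 + 7*I*s^4 + 22*s^3 - 10*I*s^3 + 6*s^2 + 54*I*s^2 - 58*s + 87*I*s - 40 + 15*I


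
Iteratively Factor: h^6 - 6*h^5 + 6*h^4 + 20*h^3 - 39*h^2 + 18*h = (h + 2)*(h^5 - 8*h^4 + 22*h^3 - 24*h^2 + 9*h) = (h - 1)*(h + 2)*(h^4 - 7*h^3 + 15*h^2 - 9*h) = (h - 3)*(h - 1)*(h + 2)*(h^3 - 4*h^2 + 3*h) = (h - 3)^2*(h - 1)*(h + 2)*(h^2 - h) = h*(h - 3)^2*(h - 1)*(h + 2)*(h - 1)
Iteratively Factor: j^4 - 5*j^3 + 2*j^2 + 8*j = (j)*(j^3 - 5*j^2 + 2*j + 8) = j*(j - 2)*(j^2 - 3*j - 4) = j*(j - 4)*(j - 2)*(j + 1)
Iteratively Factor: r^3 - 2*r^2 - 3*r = (r - 3)*(r^2 + r) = r*(r - 3)*(r + 1)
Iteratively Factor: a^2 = (a)*(a)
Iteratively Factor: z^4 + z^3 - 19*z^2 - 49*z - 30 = (z + 1)*(z^3 - 19*z - 30) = (z - 5)*(z + 1)*(z^2 + 5*z + 6) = (z - 5)*(z + 1)*(z + 2)*(z + 3)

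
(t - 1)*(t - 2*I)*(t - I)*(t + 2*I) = t^4 - t^3 - I*t^3 + 4*t^2 + I*t^2 - 4*t - 4*I*t + 4*I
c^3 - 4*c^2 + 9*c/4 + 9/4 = (c - 3)*(c - 3/2)*(c + 1/2)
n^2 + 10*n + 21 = (n + 3)*(n + 7)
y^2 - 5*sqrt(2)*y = y*(y - 5*sqrt(2))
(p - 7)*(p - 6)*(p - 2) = p^3 - 15*p^2 + 68*p - 84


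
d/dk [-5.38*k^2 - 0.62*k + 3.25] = -10.76*k - 0.62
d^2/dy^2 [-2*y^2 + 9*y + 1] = -4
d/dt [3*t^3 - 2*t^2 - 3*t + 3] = 9*t^2 - 4*t - 3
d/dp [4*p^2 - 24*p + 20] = 8*p - 24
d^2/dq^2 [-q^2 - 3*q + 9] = -2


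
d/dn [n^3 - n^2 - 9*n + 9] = 3*n^2 - 2*n - 9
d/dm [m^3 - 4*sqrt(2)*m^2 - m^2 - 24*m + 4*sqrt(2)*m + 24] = 3*m^2 - 8*sqrt(2)*m - 2*m - 24 + 4*sqrt(2)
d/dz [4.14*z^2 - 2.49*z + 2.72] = 8.28*z - 2.49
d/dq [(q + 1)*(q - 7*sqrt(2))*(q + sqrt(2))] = 3*q^2 - 12*sqrt(2)*q + 2*q - 14 - 6*sqrt(2)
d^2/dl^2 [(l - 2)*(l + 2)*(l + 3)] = 6*l + 6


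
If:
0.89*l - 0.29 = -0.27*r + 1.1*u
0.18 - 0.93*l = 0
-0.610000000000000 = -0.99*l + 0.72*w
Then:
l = 0.19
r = 4.07407407407407*u + 0.436081242532855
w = -0.58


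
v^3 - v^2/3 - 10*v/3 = v*(v - 2)*(v + 5/3)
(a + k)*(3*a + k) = 3*a^2 + 4*a*k + k^2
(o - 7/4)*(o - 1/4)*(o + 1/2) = o^3 - 3*o^2/2 - 9*o/16 + 7/32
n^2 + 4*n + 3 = (n + 1)*(n + 3)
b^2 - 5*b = b*(b - 5)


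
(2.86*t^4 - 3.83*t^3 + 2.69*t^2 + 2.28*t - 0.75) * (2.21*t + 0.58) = 6.3206*t^5 - 6.8055*t^4 + 3.7235*t^3 + 6.599*t^2 - 0.3351*t - 0.435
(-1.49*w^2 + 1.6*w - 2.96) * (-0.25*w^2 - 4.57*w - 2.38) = 0.3725*w^4 + 6.4093*w^3 - 3.0258*w^2 + 9.7192*w + 7.0448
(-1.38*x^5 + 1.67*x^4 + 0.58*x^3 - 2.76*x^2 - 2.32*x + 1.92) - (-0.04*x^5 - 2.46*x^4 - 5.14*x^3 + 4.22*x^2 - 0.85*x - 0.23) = -1.34*x^5 + 4.13*x^4 + 5.72*x^3 - 6.98*x^2 - 1.47*x + 2.15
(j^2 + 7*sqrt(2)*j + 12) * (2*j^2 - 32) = 2*j^4 + 14*sqrt(2)*j^3 - 8*j^2 - 224*sqrt(2)*j - 384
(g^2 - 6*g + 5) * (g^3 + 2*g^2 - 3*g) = g^5 - 4*g^4 - 10*g^3 + 28*g^2 - 15*g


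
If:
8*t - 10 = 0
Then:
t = 5/4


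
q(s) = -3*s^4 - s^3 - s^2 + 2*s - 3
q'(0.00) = 2.00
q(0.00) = -3.00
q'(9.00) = -9007.00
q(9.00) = -20478.00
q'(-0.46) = 3.45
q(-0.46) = -4.17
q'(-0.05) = 2.09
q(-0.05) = -3.10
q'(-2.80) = 247.50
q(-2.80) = -178.88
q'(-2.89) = 272.37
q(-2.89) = -202.27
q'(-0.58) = 4.49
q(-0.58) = -4.64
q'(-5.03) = 1463.32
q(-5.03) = -1831.50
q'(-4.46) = 1015.84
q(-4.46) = -1130.12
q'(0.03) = 1.94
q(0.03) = -2.94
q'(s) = -12*s^3 - 3*s^2 - 2*s + 2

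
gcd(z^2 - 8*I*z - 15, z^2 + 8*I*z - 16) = 1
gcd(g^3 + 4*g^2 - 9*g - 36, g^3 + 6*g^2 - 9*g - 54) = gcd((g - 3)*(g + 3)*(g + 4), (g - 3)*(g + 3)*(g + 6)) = g^2 - 9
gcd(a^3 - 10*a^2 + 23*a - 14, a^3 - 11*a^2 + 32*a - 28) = a^2 - 9*a + 14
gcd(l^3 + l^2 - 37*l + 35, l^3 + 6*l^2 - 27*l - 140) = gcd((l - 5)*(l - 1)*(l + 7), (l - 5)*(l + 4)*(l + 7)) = l^2 + 2*l - 35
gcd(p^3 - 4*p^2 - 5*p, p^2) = p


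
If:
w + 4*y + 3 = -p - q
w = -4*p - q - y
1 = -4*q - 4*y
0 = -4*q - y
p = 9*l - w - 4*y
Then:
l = -37/108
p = 2/3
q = 1/12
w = -29/12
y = -1/3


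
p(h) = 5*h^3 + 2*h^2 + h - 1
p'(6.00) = 565.00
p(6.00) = 1157.00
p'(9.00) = 1252.00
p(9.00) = 3815.00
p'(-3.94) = 218.09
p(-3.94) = -279.71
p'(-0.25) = 0.94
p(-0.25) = -1.20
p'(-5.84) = 489.22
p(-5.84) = -934.51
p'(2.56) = 109.54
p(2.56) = 98.55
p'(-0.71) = 5.72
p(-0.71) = -2.49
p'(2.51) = 105.54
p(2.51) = 93.18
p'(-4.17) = 245.15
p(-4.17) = -332.95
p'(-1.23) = 18.77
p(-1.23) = -8.51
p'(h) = 15*h^2 + 4*h + 1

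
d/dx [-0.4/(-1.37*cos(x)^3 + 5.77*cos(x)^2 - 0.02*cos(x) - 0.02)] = (1.644*cos(x)^2 - 4.616*cos(x) + 0.008)*sin(x)/(1.37*cos(x)^3 - 5.77*cos(x)^2 + 0.02*cos(x) + 0.02)^2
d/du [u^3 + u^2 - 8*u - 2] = 3*u^2 + 2*u - 8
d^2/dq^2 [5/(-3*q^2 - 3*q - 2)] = 30*(3*q^2 + 3*q - 3*(2*q + 1)^2 + 2)/(3*q^2 + 3*q + 2)^3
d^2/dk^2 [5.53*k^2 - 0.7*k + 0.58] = 11.0600000000000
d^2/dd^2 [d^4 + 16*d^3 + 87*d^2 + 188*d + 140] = 12*d^2 + 96*d + 174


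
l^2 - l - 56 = (l - 8)*(l + 7)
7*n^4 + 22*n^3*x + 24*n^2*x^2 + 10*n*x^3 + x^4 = (n + x)^3*(7*n + x)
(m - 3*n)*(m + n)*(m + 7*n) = m^3 + 5*m^2*n - 17*m*n^2 - 21*n^3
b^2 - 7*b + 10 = (b - 5)*(b - 2)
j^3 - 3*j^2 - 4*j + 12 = (j - 3)*(j - 2)*(j + 2)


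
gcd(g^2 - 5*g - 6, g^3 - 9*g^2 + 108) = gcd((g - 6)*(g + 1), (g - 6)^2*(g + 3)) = g - 6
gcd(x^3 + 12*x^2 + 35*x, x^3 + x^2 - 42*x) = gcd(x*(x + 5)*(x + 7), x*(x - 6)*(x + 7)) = x^2 + 7*x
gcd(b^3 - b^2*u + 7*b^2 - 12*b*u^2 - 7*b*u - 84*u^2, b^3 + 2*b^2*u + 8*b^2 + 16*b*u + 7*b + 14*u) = b + 7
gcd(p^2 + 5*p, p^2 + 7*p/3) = p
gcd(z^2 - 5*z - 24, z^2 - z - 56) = z - 8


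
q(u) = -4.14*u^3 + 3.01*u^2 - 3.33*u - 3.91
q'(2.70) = -77.62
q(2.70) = -72.45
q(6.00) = -809.77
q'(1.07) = -11.11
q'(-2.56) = -100.14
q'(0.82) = -6.74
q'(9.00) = -955.17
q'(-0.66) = -12.71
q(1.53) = -16.79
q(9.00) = -2808.13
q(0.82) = -6.90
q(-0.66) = 0.79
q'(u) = -12.42*u^2 + 6.02*u - 3.33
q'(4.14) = -191.28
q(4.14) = -259.87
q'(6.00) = -414.33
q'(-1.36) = -34.49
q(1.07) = -9.10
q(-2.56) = 93.80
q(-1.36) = 16.60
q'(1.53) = -23.19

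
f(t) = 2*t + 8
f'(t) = 2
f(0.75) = 9.50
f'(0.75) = 2.00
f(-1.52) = 4.96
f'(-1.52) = 2.00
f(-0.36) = 7.28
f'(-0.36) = 2.00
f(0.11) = 8.22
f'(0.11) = 2.00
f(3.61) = 15.22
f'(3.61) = 2.00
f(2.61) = 13.22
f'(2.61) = 2.00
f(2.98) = 13.96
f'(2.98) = 2.00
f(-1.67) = 4.66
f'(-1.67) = 2.00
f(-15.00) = -22.00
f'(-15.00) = 2.00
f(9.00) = 26.00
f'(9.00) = 2.00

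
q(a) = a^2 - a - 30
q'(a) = 2*a - 1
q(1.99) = -28.03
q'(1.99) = 2.98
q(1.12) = -29.87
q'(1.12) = 1.24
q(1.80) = -28.56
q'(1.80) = 2.60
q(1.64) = -28.95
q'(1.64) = 2.28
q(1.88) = -28.35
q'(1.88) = 2.76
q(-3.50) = -14.25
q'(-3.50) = -8.00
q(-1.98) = -24.10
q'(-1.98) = -4.96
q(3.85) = -19.03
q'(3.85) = 6.70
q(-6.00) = 12.00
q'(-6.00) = -13.00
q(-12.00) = 126.00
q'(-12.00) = -25.00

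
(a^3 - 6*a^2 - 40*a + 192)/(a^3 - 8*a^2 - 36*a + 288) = (a - 4)/(a - 6)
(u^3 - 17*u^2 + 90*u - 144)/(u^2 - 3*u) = u - 14 + 48/u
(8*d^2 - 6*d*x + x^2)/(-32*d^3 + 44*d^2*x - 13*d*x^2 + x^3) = (-2*d + x)/(8*d^2 - 9*d*x + x^2)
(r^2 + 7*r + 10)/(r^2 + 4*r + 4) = (r + 5)/(r + 2)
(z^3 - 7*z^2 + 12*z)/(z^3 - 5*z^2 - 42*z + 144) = z*(z - 4)/(z^2 - 2*z - 48)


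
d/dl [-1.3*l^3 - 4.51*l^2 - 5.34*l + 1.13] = -3.9*l^2 - 9.02*l - 5.34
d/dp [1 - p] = -1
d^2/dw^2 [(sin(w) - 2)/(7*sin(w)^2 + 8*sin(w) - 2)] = (-49*sin(w)^5 + 448*sin(w)^4 + 350*sin(w)^3 - 364*sin(w)^2 - 560*sin(w) - 280)/(7*sin(w)^2 + 8*sin(w) - 2)^3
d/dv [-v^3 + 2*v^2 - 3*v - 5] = -3*v^2 + 4*v - 3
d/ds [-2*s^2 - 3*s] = -4*s - 3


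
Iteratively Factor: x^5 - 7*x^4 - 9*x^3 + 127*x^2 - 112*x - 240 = (x + 1)*(x^4 - 8*x^3 - x^2 + 128*x - 240) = (x - 3)*(x + 1)*(x^3 - 5*x^2 - 16*x + 80) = (x - 3)*(x + 1)*(x + 4)*(x^2 - 9*x + 20) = (x - 4)*(x - 3)*(x + 1)*(x + 4)*(x - 5)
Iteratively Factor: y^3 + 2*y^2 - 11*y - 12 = (y + 4)*(y^2 - 2*y - 3) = (y - 3)*(y + 4)*(y + 1)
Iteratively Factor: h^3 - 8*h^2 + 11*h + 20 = (h - 4)*(h^2 - 4*h - 5) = (h - 5)*(h - 4)*(h + 1)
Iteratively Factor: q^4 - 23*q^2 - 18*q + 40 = (q - 1)*(q^3 + q^2 - 22*q - 40) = (q - 1)*(q + 2)*(q^2 - q - 20) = (q - 5)*(q - 1)*(q + 2)*(q + 4)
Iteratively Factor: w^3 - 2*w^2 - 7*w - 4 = (w - 4)*(w^2 + 2*w + 1) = (w - 4)*(w + 1)*(w + 1)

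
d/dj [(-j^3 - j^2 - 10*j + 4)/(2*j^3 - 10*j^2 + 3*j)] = (12*j^4 + 34*j^3 - 127*j^2 + 80*j - 12)/(j^2*(4*j^4 - 40*j^3 + 112*j^2 - 60*j + 9))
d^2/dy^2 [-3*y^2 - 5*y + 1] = -6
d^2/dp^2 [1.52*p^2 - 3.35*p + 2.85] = 3.04000000000000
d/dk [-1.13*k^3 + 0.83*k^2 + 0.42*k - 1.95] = -3.39*k^2 + 1.66*k + 0.42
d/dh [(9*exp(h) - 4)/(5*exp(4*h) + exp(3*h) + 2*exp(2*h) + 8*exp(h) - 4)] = (-(9*exp(h) - 4)*(20*exp(3*h) + 3*exp(2*h) + 4*exp(h) + 8) + 45*exp(4*h) + 9*exp(3*h) + 18*exp(2*h) + 72*exp(h) - 36)*exp(h)/(5*exp(4*h) + exp(3*h) + 2*exp(2*h) + 8*exp(h) - 4)^2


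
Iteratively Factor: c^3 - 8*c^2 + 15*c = (c - 3)*(c^2 - 5*c) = c*(c - 3)*(c - 5)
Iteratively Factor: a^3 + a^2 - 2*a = (a)*(a^2 + a - 2) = a*(a - 1)*(a + 2)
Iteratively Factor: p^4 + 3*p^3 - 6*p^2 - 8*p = (p + 4)*(p^3 - p^2 - 2*p) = p*(p + 4)*(p^2 - p - 2) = p*(p + 1)*(p + 4)*(p - 2)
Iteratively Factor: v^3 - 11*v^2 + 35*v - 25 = (v - 5)*(v^2 - 6*v + 5) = (v - 5)^2*(v - 1)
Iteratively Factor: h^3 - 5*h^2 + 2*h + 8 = (h + 1)*(h^2 - 6*h + 8) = (h - 2)*(h + 1)*(h - 4)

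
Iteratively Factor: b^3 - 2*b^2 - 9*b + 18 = (b - 2)*(b^2 - 9) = (b - 2)*(b + 3)*(b - 3)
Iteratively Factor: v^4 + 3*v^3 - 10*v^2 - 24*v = (v + 2)*(v^3 + v^2 - 12*v) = (v + 2)*(v + 4)*(v^2 - 3*v) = (v - 3)*(v + 2)*(v + 4)*(v)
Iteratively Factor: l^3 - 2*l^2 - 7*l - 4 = (l + 1)*(l^2 - 3*l - 4) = (l - 4)*(l + 1)*(l + 1)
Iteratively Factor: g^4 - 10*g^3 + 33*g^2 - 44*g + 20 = (g - 2)*(g^3 - 8*g^2 + 17*g - 10) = (g - 2)*(g - 1)*(g^2 - 7*g + 10) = (g - 5)*(g - 2)*(g - 1)*(g - 2)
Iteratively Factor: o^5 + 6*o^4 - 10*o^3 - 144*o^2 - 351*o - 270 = (o + 3)*(o^4 + 3*o^3 - 19*o^2 - 87*o - 90) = (o - 5)*(o + 3)*(o^3 + 8*o^2 + 21*o + 18) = (o - 5)*(o + 2)*(o + 3)*(o^2 + 6*o + 9) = (o - 5)*(o + 2)*(o + 3)^2*(o + 3)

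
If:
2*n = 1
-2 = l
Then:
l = -2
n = 1/2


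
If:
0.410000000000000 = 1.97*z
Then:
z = 0.21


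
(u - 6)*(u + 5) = u^2 - u - 30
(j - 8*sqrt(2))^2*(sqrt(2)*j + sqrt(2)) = sqrt(2)*j^3 - 32*j^2 + sqrt(2)*j^2 - 32*j + 128*sqrt(2)*j + 128*sqrt(2)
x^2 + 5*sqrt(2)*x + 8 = (x + sqrt(2))*(x + 4*sqrt(2))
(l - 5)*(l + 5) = l^2 - 25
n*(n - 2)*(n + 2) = n^3 - 4*n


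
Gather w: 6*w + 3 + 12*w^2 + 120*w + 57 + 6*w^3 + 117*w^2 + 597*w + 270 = 6*w^3 + 129*w^2 + 723*w + 330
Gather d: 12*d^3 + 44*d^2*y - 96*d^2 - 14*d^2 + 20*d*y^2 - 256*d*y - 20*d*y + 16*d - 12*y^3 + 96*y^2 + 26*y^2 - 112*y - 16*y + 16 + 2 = 12*d^3 + d^2*(44*y - 110) + d*(20*y^2 - 276*y + 16) - 12*y^3 + 122*y^2 - 128*y + 18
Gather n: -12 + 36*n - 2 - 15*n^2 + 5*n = -15*n^2 + 41*n - 14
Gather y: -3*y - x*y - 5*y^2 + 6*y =-5*y^2 + y*(3 - x)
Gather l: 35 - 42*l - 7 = 28 - 42*l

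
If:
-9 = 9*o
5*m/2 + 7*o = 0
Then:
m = 14/5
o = -1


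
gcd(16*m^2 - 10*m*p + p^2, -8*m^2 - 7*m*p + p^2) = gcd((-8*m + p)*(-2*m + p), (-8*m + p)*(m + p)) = -8*m + p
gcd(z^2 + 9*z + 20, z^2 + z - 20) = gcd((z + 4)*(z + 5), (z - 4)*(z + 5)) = z + 5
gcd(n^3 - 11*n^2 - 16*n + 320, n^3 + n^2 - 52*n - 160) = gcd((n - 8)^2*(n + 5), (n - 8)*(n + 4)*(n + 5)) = n^2 - 3*n - 40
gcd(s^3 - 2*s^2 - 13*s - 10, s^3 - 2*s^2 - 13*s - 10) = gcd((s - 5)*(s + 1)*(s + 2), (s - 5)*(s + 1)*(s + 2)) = s^3 - 2*s^2 - 13*s - 10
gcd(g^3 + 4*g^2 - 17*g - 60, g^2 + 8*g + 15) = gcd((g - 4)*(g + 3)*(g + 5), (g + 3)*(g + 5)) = g^2 + 8*g + 15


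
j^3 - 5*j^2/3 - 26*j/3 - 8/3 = (j - 4)*(j + 1/3)*(j + 2)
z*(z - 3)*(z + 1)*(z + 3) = z^4 + z^3 - 9*z^2 - 9*z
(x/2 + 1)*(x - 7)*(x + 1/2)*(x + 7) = x^4/2 + 5*x^3/4 - 24*x^2 - 245*x/4 - 49/2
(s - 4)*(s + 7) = s^2 + 3*s - 28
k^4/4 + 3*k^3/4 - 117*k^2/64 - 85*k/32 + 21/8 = (k/4 + 1)*(k - 2)*(k - 3/4)*(k + 7/4)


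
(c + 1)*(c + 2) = c^2 + 3*c + 2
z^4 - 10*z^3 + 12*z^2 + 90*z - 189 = (z - 7)*(z - 3)^2*(z + 3)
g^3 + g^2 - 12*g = g*(g - 3)*(g + 4)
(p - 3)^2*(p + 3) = p^3 - 3*p^2 - 9*p + 27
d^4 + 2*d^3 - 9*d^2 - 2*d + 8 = (d - 2)*(d - 1)*(d + 1)*(d + 4)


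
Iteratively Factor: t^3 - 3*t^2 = (t - 3)*(t^2) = t*(t - 3)*(t)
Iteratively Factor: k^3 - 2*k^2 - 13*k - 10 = (k + 2)*(k^2 - 4*k - 5) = (k + 1)*(k + 2)*(k - 5)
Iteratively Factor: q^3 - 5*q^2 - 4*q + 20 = (q - 2)*(q^2 - 3*q - 10) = (q - 2)*(q + 2)*(q - 5)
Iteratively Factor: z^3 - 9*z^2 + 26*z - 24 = (z - 4)*(z^2 - 5*z + 6) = (z - 4)*(z - 2)*(z - 3)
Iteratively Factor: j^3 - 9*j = (j - 3)*(j^2 + 3*j) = (j - 3)*(j + 3)*(j)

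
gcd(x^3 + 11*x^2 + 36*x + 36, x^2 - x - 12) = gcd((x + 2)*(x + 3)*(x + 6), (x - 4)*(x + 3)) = x + 3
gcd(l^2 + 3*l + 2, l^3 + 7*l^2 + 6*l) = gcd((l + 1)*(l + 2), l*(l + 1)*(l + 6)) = l + 1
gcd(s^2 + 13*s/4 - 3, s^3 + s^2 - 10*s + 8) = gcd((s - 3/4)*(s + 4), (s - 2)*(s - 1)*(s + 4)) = s + 4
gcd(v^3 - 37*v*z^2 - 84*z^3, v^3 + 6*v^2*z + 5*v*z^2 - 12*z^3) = v^2 + 7*v*z + 12*z^2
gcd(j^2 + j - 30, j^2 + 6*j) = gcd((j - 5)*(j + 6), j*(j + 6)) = j + 6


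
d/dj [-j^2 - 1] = -2*j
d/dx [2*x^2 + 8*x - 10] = 4*x + 8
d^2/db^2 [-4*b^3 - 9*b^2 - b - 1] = -24*b - 18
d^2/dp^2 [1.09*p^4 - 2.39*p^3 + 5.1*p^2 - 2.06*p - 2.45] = 13.08*p^2 - 14.34*p + 10.2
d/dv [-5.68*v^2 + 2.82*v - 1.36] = 2.82 - 11.36*v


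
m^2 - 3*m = m*(m - 3)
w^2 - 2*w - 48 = (w - 8)*(w + 6)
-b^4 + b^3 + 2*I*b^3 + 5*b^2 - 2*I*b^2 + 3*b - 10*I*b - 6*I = (b - 3)*(b - 2*I)*(-I*b - I)^2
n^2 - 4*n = n*(n - 4)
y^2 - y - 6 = (y - 3)*(y + 2)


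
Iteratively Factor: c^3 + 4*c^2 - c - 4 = (c + 1)*(c^2 + 3*c - 4) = (c - 1)*(c + 1)*(c + 4)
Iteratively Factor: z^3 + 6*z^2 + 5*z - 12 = (z + 3)*(z^2 + 3*z - 4) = (z - 1)*(z + 3)*(z + 4)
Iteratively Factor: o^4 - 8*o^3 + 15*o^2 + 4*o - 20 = (o - 2)*(o^3 - 6*o^2 + 3*o + 10) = (o - 2)*(o + 1)*(o^2 - 7*o + 10) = (o - 5)*(o - 2)*(o + 1)*(o - 2)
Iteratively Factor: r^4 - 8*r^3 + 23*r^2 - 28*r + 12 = (r - 2)*(r^3 - 6*r^2 + 11*r - 6) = (r - 2)^2*(r^2 - 4*r + 3) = (r - 2)^2*(r - 1)*(r - 3)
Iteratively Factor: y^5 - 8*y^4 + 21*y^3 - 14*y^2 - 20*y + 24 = (y - 3)*(y^4 - 5*y^3 + 6*y^2 + 4*y - 8) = (y - 3)*(y + 1)*(y^3 - 6*y^2 + 12*y - 8) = (y - 3)*(y - 2)*(y + 1)*(y^2 - 4*y + 4) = (y - 3)*(y - 2)^2*(y + 1)*(y - 2)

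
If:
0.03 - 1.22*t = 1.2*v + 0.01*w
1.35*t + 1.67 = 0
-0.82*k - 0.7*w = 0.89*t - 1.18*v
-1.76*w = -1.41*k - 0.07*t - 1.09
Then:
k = 1.59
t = -1.24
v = 1.27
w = 1.84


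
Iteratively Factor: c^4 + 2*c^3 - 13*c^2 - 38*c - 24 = (c + 3)*(c^3 - c^2 - 10*c - 8) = (c - 4)*(c + 3)*(c^2 + 3*c + 2) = (c - 4)*(c + 2)*(c + 3)*(c + 1)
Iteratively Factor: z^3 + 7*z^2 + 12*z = (z)*(z^2 + 7*z + 12) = z*(z + 3)*(z + 4)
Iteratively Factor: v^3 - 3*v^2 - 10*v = (v - 5)*(v^2 + 2*v) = v*(v - 5)*(v + 2)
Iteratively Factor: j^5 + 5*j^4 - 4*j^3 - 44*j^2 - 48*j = (j - 3)*(j^4 + 8*j^3 + 20*j^2 + 16*j) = (j - 3)*(j + 2)*(j^3 + 6*j^2 + 8*j) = (j - 3)*(j + 2)^2*(j^2 + 4*j) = (j - 3)*(j + 2)^2*(j + 4)*(j)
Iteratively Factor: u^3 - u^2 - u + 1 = (u + 1)*(u^2 - 2*u + 1) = (u - 1)*(u + 1)*(u - 1)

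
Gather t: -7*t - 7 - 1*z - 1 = -7*t - z - 8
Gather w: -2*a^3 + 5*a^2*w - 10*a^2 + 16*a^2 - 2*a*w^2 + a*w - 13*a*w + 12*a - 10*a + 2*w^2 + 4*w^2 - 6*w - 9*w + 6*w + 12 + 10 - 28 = -2*a^3 + 6*a^2 + 2*a + w^2*(6 - 2*a) + w*(5*a^2 - 12*a - 9) - 6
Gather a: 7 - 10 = -3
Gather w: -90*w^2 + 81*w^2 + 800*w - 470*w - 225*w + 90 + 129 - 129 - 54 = -9*w^2 + 105*w + 36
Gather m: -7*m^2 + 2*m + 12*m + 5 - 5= -7*m^2 + 14*m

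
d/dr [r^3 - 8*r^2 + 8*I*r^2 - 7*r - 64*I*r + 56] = 3*r^2 + 16*r*(-1 + I) - 7 - 64*I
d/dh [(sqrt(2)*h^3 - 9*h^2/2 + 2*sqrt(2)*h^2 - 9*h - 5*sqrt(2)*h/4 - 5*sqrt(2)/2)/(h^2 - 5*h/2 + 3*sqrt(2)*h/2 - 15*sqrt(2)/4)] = (8*sqrt(2)*h^4 - 40*sqrt(2)*h^3 + 48*h^3 - 84*sqrt(2)*h^2 + 30*h^2 - 240*h + 310*sqrt(2)*h + 135 + 220*sqrt(2))/(8*h^4 - 40*h^3 + 24*sqrt(2)*h^3 - 120*sqrt(2)*h^2 + 86*h^2 - 180*h + 150*sqrt(2)*h + 225)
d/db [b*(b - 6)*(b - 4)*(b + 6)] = 4*b^3 - 12*b^2 - 72*b + 144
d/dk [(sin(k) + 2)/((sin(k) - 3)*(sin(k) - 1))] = (-4*sin(k) + cos(k)^2 + 10)*cos(k)/((sin(k) - 3)^2*(sin(k) - 1)^2)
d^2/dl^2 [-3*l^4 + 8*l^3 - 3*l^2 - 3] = -36*l^2 + 48*l - 6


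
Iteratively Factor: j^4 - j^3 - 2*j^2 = (j)*(j^3 - j^2 - 2*j) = j*(j - 2)*(j^2 + j) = j*(j - 2)*(j + 1)*(j)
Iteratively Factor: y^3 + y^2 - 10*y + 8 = (y + 4)*(y^2 - 3*y + 2) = (y - 2)*(y + 4)*(y - 1)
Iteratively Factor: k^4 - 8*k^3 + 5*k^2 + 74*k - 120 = (k - 2)*(k^3 - 6*k^2 - 7*k + 60) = (k - 2)*(k + 3)*(k^2 - 9*k + 20) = (k - 4)*(k - 2)*(k + 3)*(k - 5)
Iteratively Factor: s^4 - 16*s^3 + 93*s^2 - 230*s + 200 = (s - 5)*(s^3 - 11*s^2 + 38*s - 40) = (s - 5)^2*(s^2 - 6*s + 8) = (s - 5)^2*(s - 4)*(s - 2)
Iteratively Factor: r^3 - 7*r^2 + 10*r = (r - 5)*(r^2 - 2*r) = r*(r - 5)*(r - 2)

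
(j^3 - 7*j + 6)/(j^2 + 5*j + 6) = (j^2 - 3*j + 2)/(j + 2)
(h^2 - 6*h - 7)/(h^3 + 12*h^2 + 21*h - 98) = (h^2 - 6*h - 7)/(h^3 + 12*h^2 + 21*h - 98)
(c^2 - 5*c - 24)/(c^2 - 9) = (c - 8)/(c - 3)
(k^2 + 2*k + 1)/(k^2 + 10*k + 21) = (k^2 + 2*k + 1)/(k^2 + 10*k + 21)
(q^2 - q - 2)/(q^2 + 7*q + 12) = (q^2 - q - 2)/(q^2 + 7*q + 12)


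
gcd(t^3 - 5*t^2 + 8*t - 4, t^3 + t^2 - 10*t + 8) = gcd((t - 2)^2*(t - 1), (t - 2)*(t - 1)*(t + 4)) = t^2 - 3*t + 2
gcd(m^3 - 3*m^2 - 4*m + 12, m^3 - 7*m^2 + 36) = m^2 - m - 6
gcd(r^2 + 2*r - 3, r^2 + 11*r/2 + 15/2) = r + 3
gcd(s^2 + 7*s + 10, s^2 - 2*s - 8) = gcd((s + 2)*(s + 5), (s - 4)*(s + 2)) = s + 2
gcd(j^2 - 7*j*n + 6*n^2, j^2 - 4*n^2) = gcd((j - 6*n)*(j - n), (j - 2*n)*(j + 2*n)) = 1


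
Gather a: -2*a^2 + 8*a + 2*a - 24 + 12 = -2*a^2 + 10*a - 12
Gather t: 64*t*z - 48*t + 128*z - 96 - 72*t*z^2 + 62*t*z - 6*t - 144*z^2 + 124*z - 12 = t*(-72*z^2 + 126*z - 54) - 144*z^2 + 252*z - 108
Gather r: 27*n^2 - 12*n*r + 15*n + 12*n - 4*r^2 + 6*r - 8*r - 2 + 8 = 27*n^2 + 27*n - 4*r^2 + r*(-12*n - 2) + 6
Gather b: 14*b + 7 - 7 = 14*b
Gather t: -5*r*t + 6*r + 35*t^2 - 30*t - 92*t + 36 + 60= 6*r + 35*t^2 + t*(-5*r - 122) + 96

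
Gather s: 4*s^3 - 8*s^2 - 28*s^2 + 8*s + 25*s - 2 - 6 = 4*s^3 - 36*s^2 + 33*s - 8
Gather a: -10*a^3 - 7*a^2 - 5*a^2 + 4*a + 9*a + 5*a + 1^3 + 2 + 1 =-10*a^3 - 12*a^2 + 18*a + 4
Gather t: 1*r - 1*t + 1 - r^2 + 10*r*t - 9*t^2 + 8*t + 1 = -r^2 + r - 9*t^2 + t*(10*r + 7) + 2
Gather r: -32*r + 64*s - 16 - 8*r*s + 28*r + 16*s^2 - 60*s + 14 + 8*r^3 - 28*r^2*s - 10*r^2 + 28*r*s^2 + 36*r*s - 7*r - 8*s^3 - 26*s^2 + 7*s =8*r^3 + r^2*(-28*s - 10) + r*(28*s^2 + 28*s - 11) - 8*s^3 - 10*s^2 + 11*s - 2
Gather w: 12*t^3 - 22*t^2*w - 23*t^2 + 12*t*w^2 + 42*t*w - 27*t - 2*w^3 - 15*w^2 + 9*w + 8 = 12*t^3 - 23*t^2 - 27*t - 2*w^3 + w^2*(12*t - 15) + w*(-22*t^2 + 42*t + 9) + 8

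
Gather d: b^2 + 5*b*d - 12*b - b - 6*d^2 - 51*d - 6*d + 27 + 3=b^2 - 13*b - 6*d^2 + d*(5*b - 57) + 30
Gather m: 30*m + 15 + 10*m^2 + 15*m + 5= 10*m^2 + 45*m + 20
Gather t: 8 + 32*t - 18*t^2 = -18*t^2 + 32*t + 8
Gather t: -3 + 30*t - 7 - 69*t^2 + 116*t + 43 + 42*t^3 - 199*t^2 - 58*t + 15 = 42*t^3 - 268*t^2 + 88*t + 48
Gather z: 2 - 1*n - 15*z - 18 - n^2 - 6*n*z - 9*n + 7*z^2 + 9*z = -n^2 - 10*n + 7*z^2 + z*(-6*n - 6) - 16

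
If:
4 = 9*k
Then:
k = 4/9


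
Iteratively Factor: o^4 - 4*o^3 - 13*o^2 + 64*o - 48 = (o + 4)*(o^3 - 8*o^2 + 19*o - 12) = (o - 1)*(o + 4)*(o^2 - 7*o + 12) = (o - 4)*(o - 1)*(o + 4)*(o - 3)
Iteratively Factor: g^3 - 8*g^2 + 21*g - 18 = (g - 2)*(g^2 - 6*g + 9) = (g - 3)*(g - 2)*(g - 3)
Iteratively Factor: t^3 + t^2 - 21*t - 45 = (t - 5)*(t^2 + 6*t + 9) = (t - 5)*(t + 3)*(t + 3)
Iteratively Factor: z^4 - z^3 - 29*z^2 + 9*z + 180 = (z - 3)*(z^3 + 2*z^2 - 23*z - 60) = (z - 3)*(z + 3)*(z^2 - z - 20) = (z - 5)*(z - 3)*(z + 3)*(z + 4)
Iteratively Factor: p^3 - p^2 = (p)*(p^2 - p) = p*(p - 1)*(p)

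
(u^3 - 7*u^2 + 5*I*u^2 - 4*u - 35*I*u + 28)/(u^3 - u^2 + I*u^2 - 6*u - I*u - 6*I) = (u^2 + u*(-7 + 4*I) - 28*I)/(u^2 - u - 6)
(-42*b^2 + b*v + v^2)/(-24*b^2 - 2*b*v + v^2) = (7*b + v)/(4*b + v)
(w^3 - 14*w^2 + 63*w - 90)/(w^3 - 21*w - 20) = (w^2 - 9*w + 18)/(w^2 + 5*w + 4)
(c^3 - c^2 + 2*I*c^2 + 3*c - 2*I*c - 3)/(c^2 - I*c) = c - 1 + 3*I - 3*I/c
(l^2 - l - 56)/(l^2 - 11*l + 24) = (l + 7)/(l - 3)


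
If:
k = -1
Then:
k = -1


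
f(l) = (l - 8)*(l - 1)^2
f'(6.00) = 5.00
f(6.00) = -50.00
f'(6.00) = 5.00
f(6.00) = -50.00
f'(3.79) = -15.71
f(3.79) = -32.77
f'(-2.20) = 75.52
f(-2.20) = -104.45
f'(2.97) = -15.94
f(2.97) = -19.52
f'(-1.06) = 41.57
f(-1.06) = -38.45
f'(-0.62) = 30.55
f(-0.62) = -22.62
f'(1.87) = -9.91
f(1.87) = -4.64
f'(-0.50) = 27.75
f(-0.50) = -19.12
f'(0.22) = 12.75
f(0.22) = -4.73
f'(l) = (l - 8)*(2*l - 2) + (l - 1)^2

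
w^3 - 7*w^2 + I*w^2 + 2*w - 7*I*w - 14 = (w - 7)*(w - I)*(w + 2*I)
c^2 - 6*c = c*(c - 6)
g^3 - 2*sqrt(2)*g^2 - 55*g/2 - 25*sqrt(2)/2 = (g - 5*sqrt(2))*(g + sqrt(2)/2)*(g + 5*sqrt(2)/2)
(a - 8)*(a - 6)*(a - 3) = a^3 - 17*a^2 + 90*a - 144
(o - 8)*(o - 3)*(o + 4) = o^3 - 7*o^2 - 20*o + 96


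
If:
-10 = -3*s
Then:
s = 10/3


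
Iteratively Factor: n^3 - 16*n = (n - 4)*(n^2 + 4*n) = (n - 4)*(n + 4)*(n)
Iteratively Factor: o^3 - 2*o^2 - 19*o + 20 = (o - 1)*(o^2 - o - 20) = (o - 5)*(o - 1)*(o + 4)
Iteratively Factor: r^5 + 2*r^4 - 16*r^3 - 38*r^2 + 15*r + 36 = (r + 3)*(r^4 - r^3 - 13*r^2 + r + 12) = (r + 3)^2*(r^3 - 4*r^2 - r + 4) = (r - 1)*(r + 3)^2*(r^2 - 3*r - 4) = (r - 4)*(r - 1)*(r + 3)^2*(r + 1)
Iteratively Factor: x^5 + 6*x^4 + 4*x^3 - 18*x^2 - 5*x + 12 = (x + 1)*(x^4 + 5*x^3 - x^2 - 17*x + 12) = (x - 1)*(x + 1)*(x^3 + 6*x^2 + 5*x - 12) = (x - 1)*(x + 1)*(x + 4)*(x^2 + 2*x - 3) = (x - 1)^2*(x + 1)*(x + 4)*(x + 3)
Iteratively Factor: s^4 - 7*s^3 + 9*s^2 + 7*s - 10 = (s - 2)*(s^3 - 5*s^2 - s + 5) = (s - 5)*(s - 2)*(s^2 - 1) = (s - 5)*(s - 2)*(s - 1)*(s + 1)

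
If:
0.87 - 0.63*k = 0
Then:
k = 1.38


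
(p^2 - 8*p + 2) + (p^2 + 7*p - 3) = 2*p^2 - p - 1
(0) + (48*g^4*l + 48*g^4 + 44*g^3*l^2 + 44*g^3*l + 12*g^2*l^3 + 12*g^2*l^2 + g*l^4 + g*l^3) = 48*g^4*l + 48*g^4 + 44*g^3*l^2 + 44*g^3*l + 12*g^2*l^3 + 12*g^2*l^2 + g*l^4 + g*l^3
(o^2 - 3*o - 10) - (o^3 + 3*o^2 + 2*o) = -o^3 - 2*o^2 - 5*o - 10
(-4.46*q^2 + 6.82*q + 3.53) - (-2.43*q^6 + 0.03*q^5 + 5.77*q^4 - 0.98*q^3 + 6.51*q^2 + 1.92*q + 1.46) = 2.43*q^6 - 0.03*q^5 - 5.77*q^4 + 0.98*q^3 - 10.97*q^2 + 4.9*q + 2.07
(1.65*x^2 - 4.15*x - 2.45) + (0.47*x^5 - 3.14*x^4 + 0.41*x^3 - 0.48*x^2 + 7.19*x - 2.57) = 0.47*x^5 - 3.14*x^4 + 0.41*x^3 + 1.17*x^2 + 3.04*x - 5.02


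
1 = 1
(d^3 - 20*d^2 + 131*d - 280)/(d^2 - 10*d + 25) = (d^2 - 15*d + 56)/(d - 5)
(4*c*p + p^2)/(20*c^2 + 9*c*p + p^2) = p/(5*c + p)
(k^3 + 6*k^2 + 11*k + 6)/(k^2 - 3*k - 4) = (k^2 + 5*k + 6)/(k - 4)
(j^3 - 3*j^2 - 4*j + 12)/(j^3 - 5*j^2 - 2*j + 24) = (j - 2)/(j - 4)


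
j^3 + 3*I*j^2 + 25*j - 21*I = (j - 3*I)*(j - I)*(j + 7*I)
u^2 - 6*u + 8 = (u - 4)*(u - 2)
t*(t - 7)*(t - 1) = t^3 - 8*t^2 + 7*t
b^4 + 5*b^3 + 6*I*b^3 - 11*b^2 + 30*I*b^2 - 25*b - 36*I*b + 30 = (b + 6)*(b + 5*I)*(-I*b + 1)*(I*b - I)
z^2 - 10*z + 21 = (z - 7)*(z - 3)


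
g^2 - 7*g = g*(g - 7)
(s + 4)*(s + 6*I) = s^2 + 4*s + 6*I*s + 24*I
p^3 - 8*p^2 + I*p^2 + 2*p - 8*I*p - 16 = (p - 8)*(p - I)*(p + 2*I)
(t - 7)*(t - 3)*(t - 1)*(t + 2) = t^4 - 9*t^3 + 9*t^2 + 41*t - 42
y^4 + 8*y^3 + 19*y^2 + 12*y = y*(y + 1)*(y + 3)*(y + 4)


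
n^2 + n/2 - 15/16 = (n - 3/4)*(n + 5/4)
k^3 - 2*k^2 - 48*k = k*(k - 8)*(k + 6)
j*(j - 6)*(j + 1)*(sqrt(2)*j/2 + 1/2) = sqrt(2)*j^4/2 - 5*sqrt(2)*j^3/2 + j^3/2 - 3*sqrt(2)*j^2 - 5*j^2/2 - 3*j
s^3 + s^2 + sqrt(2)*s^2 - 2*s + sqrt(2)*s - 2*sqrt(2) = (s - 1)*(s + 2)*(s + sqrt(2))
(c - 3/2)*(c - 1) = c^2 - 5*c/2 + 3/2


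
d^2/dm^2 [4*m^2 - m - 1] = 8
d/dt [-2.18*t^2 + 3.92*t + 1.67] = 3.92 - 4.36*t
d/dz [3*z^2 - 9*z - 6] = 6*z - 9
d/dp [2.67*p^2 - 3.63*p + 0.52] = 5.34*p - 3.63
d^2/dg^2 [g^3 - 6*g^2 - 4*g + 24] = 6*g - 12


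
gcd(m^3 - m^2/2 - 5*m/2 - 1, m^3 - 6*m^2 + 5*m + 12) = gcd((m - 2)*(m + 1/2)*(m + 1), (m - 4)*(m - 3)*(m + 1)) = m + 1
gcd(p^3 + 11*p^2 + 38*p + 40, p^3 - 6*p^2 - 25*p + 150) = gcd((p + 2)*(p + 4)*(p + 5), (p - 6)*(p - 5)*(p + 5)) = p + 5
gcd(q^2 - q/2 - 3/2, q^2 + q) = q + 1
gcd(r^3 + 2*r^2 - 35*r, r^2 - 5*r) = r^2 - 5*r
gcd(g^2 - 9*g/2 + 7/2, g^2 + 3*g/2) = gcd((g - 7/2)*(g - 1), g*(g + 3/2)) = 1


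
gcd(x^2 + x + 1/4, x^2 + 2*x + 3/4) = x + 1/2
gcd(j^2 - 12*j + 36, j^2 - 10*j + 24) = j - 6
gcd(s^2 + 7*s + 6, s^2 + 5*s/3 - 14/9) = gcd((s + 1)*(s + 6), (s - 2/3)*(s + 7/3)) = 1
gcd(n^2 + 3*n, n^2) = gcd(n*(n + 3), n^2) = n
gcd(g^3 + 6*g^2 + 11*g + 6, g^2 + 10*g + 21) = g + 3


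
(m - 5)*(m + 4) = m^2 - m - 20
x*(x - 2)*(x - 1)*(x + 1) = x^4 - 2*x^3 - x^2 + 2*x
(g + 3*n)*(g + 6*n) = g^2 + 9*g*n + 18*n^2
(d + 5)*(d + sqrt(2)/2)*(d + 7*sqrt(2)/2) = d^3 + 5*d^2 + 4*sqrt(2)*d^2 + 7*d/2 + 20*sqrt(2)*d + 35/2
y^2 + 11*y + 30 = (y + 5)*(y + 6)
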